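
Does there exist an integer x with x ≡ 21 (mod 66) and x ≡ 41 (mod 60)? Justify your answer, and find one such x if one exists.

No, no such integer exists.

Reduce both congruences modulo 6, which divides 66 and 60: they say x ≡ 21 (mod 6) and x ≡ 41 (mod 6).
These are incompatible: 21 − 41 = -20 is not divisible by 6.
Therefore no such x exists.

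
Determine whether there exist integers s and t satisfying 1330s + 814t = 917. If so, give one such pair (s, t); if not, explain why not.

Any value of 1330s + 814t is a multiple of gcd(1330, 814) = 2.
However 917 leaves remainder 1 on division by 2.
So the equation is unsolvable over ℤ.

No such integers exist.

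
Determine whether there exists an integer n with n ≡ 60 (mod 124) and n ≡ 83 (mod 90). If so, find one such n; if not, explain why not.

Both moduli are multiples of 2 = gcd(124, 90), so any solution would satisfy n ≡ 60 and n ≡ 83 modulo 2 simultaneously.
But 60 mod 2 = 0 while 83 mod 2 = 1, a contradiction.
Therefore no such n exists.

No such integer exists.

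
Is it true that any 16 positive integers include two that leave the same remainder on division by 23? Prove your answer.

Try 16 consecutive integers, 37, 38, …, 52. Their remainders mod 23 are 14, 15, 16, 17, 18, 19, 20, 21, 22, 0, 1, 2, 3, 4, 5, 6 — pairwise different, as any 16 ≤ 23 consecutive integers have distinct residues.
So no two of them leave the same remainder on division by 23; the claim fails for this set.

No; for instance {37, 38, 39, 40, 41, 42, 43, 44, 45, 46, 47, 48, 49, 50, 51, 52} is a counterexample.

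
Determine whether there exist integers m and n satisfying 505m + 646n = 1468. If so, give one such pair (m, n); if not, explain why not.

505 and 646 are coprime, so 505m + 646n ranges over all of ℤ.
Dividing repeatedly: 646 = 1·505 + 141, 505 = 3·141 + 82, 141 = 1·82 + 59, 82 = 1·59 + 23, 59 = 2·23 + 13, 23 = 1·13 + 10, 13 = 1·10 + 3, 10 = 3·3 + 1, 3 = 3·1 + 0.
Back-substituting, 1 = 10 − 3·3 = 10 − 3·(13 − 1·10) = −3·13 + 4·10 = −3·13 + 4·(23 − 1·13) = 4·23 − 7·13 = 4·23 − 7·(59 − 2·23) = −7·59 + 18·23 = −7·59 + 18·(82 − 1·59) = 18·82 − 25·59 = 18·82 − 25·(141 − 1·82) = −25·141 + 43·82 = −25·141 + 43·(505 − 3·141) = 43·505 − 154·141 = 43·505 − 154·(646 − 1·505) = −154·646 + 197·505; that is, 505·197 + 646·(-154) = 1.
Times 1468: 505·289196 + 646·(-226072) = 1468, so (289196, -226072) solves it.
The general solution is m = 289196 + 646k, n = -226072 − 505k; taking k = -447 gives the smaller pair m = 434, n = -337.
Check: 505·434 + 646·(-337) = 219170 − 217702 = 1468. ✓

m = 434, n = -337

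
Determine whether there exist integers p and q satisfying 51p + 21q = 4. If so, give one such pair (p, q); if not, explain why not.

Any value of 51p + 21q is a multiple of gcd(51, 21) = 3.
But 4 = 3·1 + 1, so 3 ∤ 4.
So the equation is unsolvable over ℤ.

No, no such integers exist.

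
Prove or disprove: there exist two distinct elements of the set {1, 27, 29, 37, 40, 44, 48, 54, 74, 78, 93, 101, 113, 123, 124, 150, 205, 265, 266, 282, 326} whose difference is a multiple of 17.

1 and 205 are such a pair.

Both 1 and 205 leave remainder 1 on division by 17; their difference 204 = 12·17 is a multiple of 17.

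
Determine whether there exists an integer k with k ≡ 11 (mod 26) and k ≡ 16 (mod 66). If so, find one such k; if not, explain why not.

gcd(26, 66) = 2. If k ≡ 11 (mod 26) and k ≡ 16 (mod 66), then k ≡ 11 (mod 2) and k ≡ 16 (mod 2).
These are incompatible: 11 − 16 = -5 is not divisible by 2.
Hence the system has no solution.

No, no such integer exists.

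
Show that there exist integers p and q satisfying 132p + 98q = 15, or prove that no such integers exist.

Both 132 and 98 are divisible by gcd(132, 98) = 2, hence so is any combination 132p + 98q.
However 15 leaves remainder 1 on division by 2.
Hence no integers p, q satisfy the equation.

No such integers exist.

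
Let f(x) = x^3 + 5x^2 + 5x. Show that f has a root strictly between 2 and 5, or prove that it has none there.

f has no root in that interval.

The endpoint values f(2) = 38 and f(5) = 275 are both positive. Claim: f(x) > 0 for every x in (2, 5).
Shift to the endpoint 2: with x = 2 + u (0 < u < 3), one computes f(2 + u) = u^3 + 11u^2 + 37u + 38.
The nonzero coefficients here are all positive, so for u > 0 every term is positive (or zero), and the constant term 38 is strictly positive.
So f is strictly positive on (2, 5); no root exists in the interval.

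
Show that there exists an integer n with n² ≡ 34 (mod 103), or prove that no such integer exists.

n = 31

n = 31 works: 31² = 961, and 961 − 34 = 927 = 9·103.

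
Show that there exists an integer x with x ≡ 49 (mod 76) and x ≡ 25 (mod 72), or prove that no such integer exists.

gcd(76, 72) = 4. A simultaneous solution exists iff 49 ≡ 25 (mod 4); here 49 mod 4 = 1 = 25 mod 4, so it does.
Put x = 49 + 76t, so we need 76t ≡ 48 (mod 72), equivalently (divide by 4) 19t ≡ 12 (mod 18).
19 ≡ 1 (mod 18), so this reads 1t ≡ 12 (mod 18). So t ≡ 12 (mod 18).
Then x = 49 + 76·12 = 961.
Verify: 961 = 12·76 + 49 and 961 = 13·72 + 25. ✓

x = 961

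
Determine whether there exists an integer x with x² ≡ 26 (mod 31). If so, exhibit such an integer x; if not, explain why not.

Apply Euler's criterion with the prime 31: 26 is a quadratic residue iff 26^15 ≡ 1 (mod 31), and a non-residue iff it is ≡ −1.
Squaring successively (mod 31): 26^2 = 676 ≡ 25; 26^4 ≡ 25² = 625 ≡ 5; 26^8 ≡ 5² = 25 ≡ 25.
Since 15 = 8 + 4 + 2 + 1, 26^15 ≡ 25 · 5 · 25 · 26; multiplying out mod 31: 25·5 = 125 ≡ 1, then 1·25 = 25 ≡ 25, then 25·26 = 650 ≡ 30. Thus 26^15 ≡ 30 ≡ −1 (mod 31).
By Euler's criterion 26 is a quadratic non-residue mod 31: no x satisfies x² ≡ 26 (mod 31).

No such integer exists.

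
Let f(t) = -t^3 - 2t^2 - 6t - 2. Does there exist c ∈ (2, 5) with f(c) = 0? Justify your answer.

Evaluate at the endpoints: f(2) = -30, f(5) = -207 — same sign (negative).
f'(t) = -3t^2 - 4t - 6 has discriminant (-4)² − 4·(-3)·(-6) = -56 < 0, so f' has no real roots and is negative for every real t.
Hence f is strictly decreasing on ℝ, and in particular on [2, 5]. A strictly monotone function with same-sign endpoint values stays negative on the whole interval, so f has no zero in (2, 5).

f has no root in that interval.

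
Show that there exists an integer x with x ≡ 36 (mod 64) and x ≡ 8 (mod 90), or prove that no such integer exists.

Here gcd(64, 90) = 2, and both 36 and 8 leave remainder 0 mod 2, so the system is consistent.
Put x = 36 + 64t, so we need 64t ≡ 62 (mod 90), equivalently (divide by 2) 32t ≡ 31 (mod 45).
To invert 32 modulo 45: 45 = 1·32 + 13, 32 = 2·13 + 6, 13 = 2·6 + 1, 6 = 6·1 + 0, and unwinding, 1 = 13 − 2·6 = 13 − 2·(32 − 2·13) = −2·32 + 5·13 = −2·32 + 5·(45 − 1·32) = 5·45 − 7·32. Thus 32⁻¹ ≡ -7 ≡ 38 (mod 45).
Therefore t ≡ 38·31 = 1178 ≡ 8 (mod 45).
Then x = 36 + 64·8 = 548.
Check: 548 mod 64 = 36, 548 mod 90 = 8. ✓

x = 548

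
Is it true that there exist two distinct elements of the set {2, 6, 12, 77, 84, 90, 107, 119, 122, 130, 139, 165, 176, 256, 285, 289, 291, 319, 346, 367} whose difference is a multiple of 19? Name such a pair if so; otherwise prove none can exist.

Both 6 and 139 leave remainder 6 on division by 19; their difference 133 = 7·19 is a multiple of 19.

6 and 139 are such a pair.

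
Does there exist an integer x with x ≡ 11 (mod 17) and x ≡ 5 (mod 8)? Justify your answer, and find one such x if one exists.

x = 45

Since 17 and 8 share no common factor, CRT says the pair of congruences has a solution (unique mod 136).
Write x = 11 + 17t and require 11 + 17t ≡ 5 (mod 8), i.e. 17t ≡ 2 (mod 8).
17 ≡ 1 (mod 8), so this reads 1t ≡ 2 (mod 8). So t ≡ 2 (mod 8).
With t = 2: x = 11 + 17·2 = 45.
Verify: 45 = 2·17 + 11 and 45 = 5·8 + 5. ✓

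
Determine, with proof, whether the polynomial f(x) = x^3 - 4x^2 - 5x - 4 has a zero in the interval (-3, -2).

The endpoint values f(-3) = -52 and f(-2) = -18 are both negative. Claim: f(x) < 0 for every x in (-3, -2).
Substitute x = -2 − u, where 0 < u < 1 on the interval. Expanding, f(-2 − u) = -u^3 - 10u^2 - 23u - 18.
The nonzero coefficients here are all negative, so for u > 0 every term is negative (or zero), and the constant term -18 is strictly negative.
Therefore f(x) < 0 throughout (-3, -2), and f has no zero there.

No.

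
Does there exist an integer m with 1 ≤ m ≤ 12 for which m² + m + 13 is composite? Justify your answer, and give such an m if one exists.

m = 6

At m = 6: 6² + 6 + 13 = 55 = 5·11, which is composite.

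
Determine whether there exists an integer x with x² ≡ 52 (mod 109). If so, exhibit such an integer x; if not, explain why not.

Apply Euler's criterion with the prime 109: 52 is a quadratic residue iff 52^54 ≡ 1 (mod 109), and a non-residue iff it is ≡ −1.
Squaring successively (mod 109): 52^2 = 2704 ≡ 88; 52^4 ≡ 88² = 7744 ≡ 5; 52^8 ≡ 5² = 25 ≡ 25; 52^16 ≡ 25² = 625 ≡ 80; 52^32 ≡ 80² = 6400 ≡ 78.
Since 54 = 32 + 16 + 4 + 2, 52^54 ≡ 78 · 80 · 5 · 88; multiplying out mod 109: 78·80 = 6240 ≡ 27, then 27·5 = 135 ≡ 26, then 26·88 = 2288 ≡ 108. Thus 52^54 ≡ 108 ≡ −1 (mod 109).
The value −1 means 52 is a non-residue modulo 109, so x² ≡ 52 (mod 109) is impossible.

No, no such integer exists.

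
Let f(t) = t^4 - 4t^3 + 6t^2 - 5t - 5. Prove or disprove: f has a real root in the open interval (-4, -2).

f has no root in that interval.

f(-4) = 623 and f(-2) = 77, both positive, so a sign-change argument is unavailable; we show f keeps this sign on the whole interval.
Shift to the endpoint -2: with t = -2 − u (0 < u < 2), one computes f(-2 − u) = u^4 + 12u^3 + 54u^2 + 109u + 77.
All 5 nonzero coefficients of this polynomial in u are positive; hence for u > 0 the value is a sum of positive terms (the constant 77 among them).
Therefore f(t) > 0 throughout (-4, -2), and f has no zero there.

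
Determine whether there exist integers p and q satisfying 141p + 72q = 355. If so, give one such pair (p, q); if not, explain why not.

There are no such integers.

Any value of 141p + 72q is a multiple of gcd(141, 72) = 3.
But 355 = 3·118 + 1, so 3 ∤ 355.
So the equation is unsolvable over ℤ.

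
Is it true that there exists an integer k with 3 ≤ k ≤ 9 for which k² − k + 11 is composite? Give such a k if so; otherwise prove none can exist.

The values for k = 3, 4, …, 9 are 17, 23, 31, 41, 53, 67, 83, and each of these is prime.
So no value in the range makes the expression composite.

No such integer k in that range exists.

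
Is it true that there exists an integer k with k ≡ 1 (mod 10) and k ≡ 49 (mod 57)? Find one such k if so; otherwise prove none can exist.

k = 391

Since 10 and 57 share no common factor, CRT says the pair of congruences has a solution (unique mod 570).
Any solution of the first congruence is k = 1 + 10t; substituting into the second, 10t ≡ 49 − 1 ≡ 48 (mod 57).
Note 10·40 = 400 ≡ 1 (mod 57) (as 400 − 1 = 7·57), so 10⁻¹ ≡ 40.
Therefore t ≡ 40·48 = 1920 ≡ 39 (mod 57).
Taking t = 39 gives k = 1 + 10·39 = 391.
Check: 391 mod 10 = 1, 391 mod 57 = 49. ✓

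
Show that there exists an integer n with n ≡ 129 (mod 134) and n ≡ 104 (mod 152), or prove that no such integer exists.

No, no such integer exists.

gcd(134, 152) = 2. If n ≡ 129 (mod 134) and n ≡ 104 (mod 152), then n ≡ 129 (mod 2) and n ≡ 104 (mod 2).
These are incompatible: 129 − 104 = 25 is not divisible by 2.
Therefore no such n exists.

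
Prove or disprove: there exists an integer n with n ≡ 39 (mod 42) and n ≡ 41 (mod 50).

n = 291

Here gcd(42, 50) = 2, and both 39 and 41 leave remainder 1 mod 2, so the system is consistent.
The integers ≡ 39 (mod 42) are 39, 81, 123, 165, 207, 249, 291, …; their remainders mod 50 are 39, 31, 23, 15, 7, 49, 41, so n = 291 is the first that is ≡ 41 (mod 50).
Check: 291 mod 42 = 39, 291 mod 50 = 41. ✓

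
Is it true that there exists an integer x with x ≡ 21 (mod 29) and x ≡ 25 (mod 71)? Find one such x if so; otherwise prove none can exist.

gcd(29, 71) = 1, so the Chinese Remainder Theorem guarantees exactly one residue class mod 2059 satisfying both.
Any solution of the first congruence is x = 21 + 29t; substituting into the second, 29t ≡ 25 − 21 ≡ 4 (mod 71).
To invert 29 modulo 71: 71 = 2·29 + 13, 29 = 2·13 + 3, 13 = 4·3 + 1, 3 = 3·1 + 0, and unwinding, 1 = 13 − 4·3 = 13 − 4·(29 − 2·13) = −4·29 + 9·13 = −4·29 + 9·(71 − 2·29) = 9·71 − 22·29. Thus 29⁻¹ ≡ -22 ≡ 49 (mod 71).
Multiplying by 49: t ≡ 49·4 = 196 ≡ 54 (mod 71).
Taking t = 54 gives x = 21 + 29·54 = 1587.
Check: 1587 mod 29 = 21, 1587 mod 71 = 25. ✓

x = 1587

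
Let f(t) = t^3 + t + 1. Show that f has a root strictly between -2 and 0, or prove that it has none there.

Yes, f has a root in the interval.

f(-2) = -9 and f(0) = 1, which have opposite signs.
f is continuous everywhere (it is a polynomial), in particular on [-2, 0].
By the Intermediate Value Theorem f must vanish at some point of (-2, 0).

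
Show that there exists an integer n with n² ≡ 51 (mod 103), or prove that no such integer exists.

There is no such integer.

103 is prime, so by Euler's criterion 51 is a square mod 103 iff 51^((103−1)/2) = 51^51 ≡ 1 (mod 103).
Squaring successively (mod 103): 51^2 = 2601 ≡ 26; 51^4 ≡ 26² = 676 ≡ 58; 51^8 ≡ 58² = 3364 ≡ 68; 51^16 ≡ 68² = 4624 ≡ 92; 51^32 ≡ 92² = 8464 ≡ 18.
Since 51 = 32 + 16 + 2 + 1, 51^51 ≡ 18 · 92 · 26 · 51; multiplying out mod 103: 18·92 = 1656 ≡ 8, then 8·26 = 208 ≡ 2, then 2·51 = 102 ≡ 102. Thus 51^51 ≡ 102 ≡ −1 (mod 103).
By Euler's criterion 51 is a quadratic non-residue mod 103: no n satisfies n² ≡ 51 (mod 103).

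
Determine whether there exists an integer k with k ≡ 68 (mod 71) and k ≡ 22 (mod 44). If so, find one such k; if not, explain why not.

k = 1914

The moduli 71 and 44 are coprime, so by the Chinese Remainder Theorem a unique solution modulo 3124 exists.
Any solution of the first congruence is k = 68 + 71t; substituting into the second, 71t ≡ 22 − 68 ≡ 42 (mod 44).
71 ≡ 27 (mod 44), so this reads 27t ≡ 42 (mod 44). Since 27·31 = 837 = 19·44 + 1, the inverse of 27 mod 44 is 31.
Therefore t ≡ 31·42 = 1302 ≡ 26 (mod 44).
With t = 26: k = 68 + 71·26 = 1914.
Check: 1914 mod 71 = 68, 1914 mod 44 = 22. ✓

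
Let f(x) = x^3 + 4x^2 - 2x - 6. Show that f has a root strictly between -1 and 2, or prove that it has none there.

f(-1) = -1 and f(2) = 14, which have opposite signs.
f is continuous everywhere (it is a polynomial), in particular on [-1, 2].
By the Intermediate Value Theorem, f takes the value 0 somewhere in the open interval.

Such a root exists.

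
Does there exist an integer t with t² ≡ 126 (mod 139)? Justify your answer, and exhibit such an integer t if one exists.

No such integer exists.

Apply Euler's criterion with the prime 139: 126 is a quadratic residue iff 126^69 ≡ 1 (mod 139), and a non-residue iff it is ≡ −1.
Repeated squaring mod 139: 126^2 = 15876 ≡ 30; 126^4 ≡ 30² = 900 ≡ 66; 126^8 ≡ 66² = 4356 ≡ 47; 126^16 ≡ 47² = 2209 ≡ 124; 126^32 ≡ 124² = 15376 ≡ 86; 126^64 ≡ 86² = 7396 ≡ 29.
Since 69 = 64 + 4 + 1, 126^69 ≡ 29 · 66 · 126; multiplying out mod 139: 29·66 = 1914 ≡ 107, then 107·126 = 13482 ≡ 138. Thus 126^69 ≡ 138 ≡ −1 (mod 139).
By Euler's criterion 126 is a quadratic non-residue mod 139: no t satisfies t² ≡ 126 (mod 139).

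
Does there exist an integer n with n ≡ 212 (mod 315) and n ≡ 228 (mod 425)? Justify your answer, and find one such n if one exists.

Reduce both congruences modulo 5, which divides 315 and 425: they say n ≡ 212 (mod 5) and n ≡ 228 (mod 5).
These are incompatible: 212 − 228 = -16 is not divisible by 5.
So no integer satisfies both congruences.

There is no such integer.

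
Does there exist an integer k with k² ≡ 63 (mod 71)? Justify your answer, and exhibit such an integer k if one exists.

Apply Euler's criterion with the prime 71: 63 is a quadratic residue iff 63^35 ≡ 1 (mod 71), and a non-residue iff it is ≡ −1.
Repeated squaring mod 71: 63^2 = 3969 ≡ 64; 63^4 ≡ 64² = 4096 ≡ 49; 63^8 ≡ 49² = 2401 ≡ 58; 63^16 ≡ 58² = 3364 ≡ 27; 63^32 ≡ 27² = 729 ≡ 19.
Since 35 = 32 + 2 + 1, 63^35 ≡ 19 · 64 · 63; multiplying out mod 71: 19·64 = 1216 ≡ 9, then 9·63 = 567 ≡ 70. Thus 63^35 ≡ 70 ≡ −1 (mod 71).
By Euler's criterion 63 is a quadratic non-residue mod 71: no k satisfies k² ≡ 63 (mod 71).

There is no such integer.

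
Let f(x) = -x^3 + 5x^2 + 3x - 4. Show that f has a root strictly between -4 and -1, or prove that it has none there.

f(-4) = 128 and f(-1) = -1, which have opposite signs.
Since f is a polynomial it is continuous on [-4, -1].
By the Intermediate Value Theorem, f takes the value 0 somewhere in the open interval.

Yes, f has a root in the interval.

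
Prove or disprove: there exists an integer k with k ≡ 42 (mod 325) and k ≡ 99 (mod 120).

Both moduli are multiples of 5 = gcd(325, 120), so any solution would satisfy k ≡ 42 and k ≡ 99 modulo 5 simultaneously.
However 42 ≡ 2 and 99 ≡ 4 (mod 5), and 2 ≠ 4.
Therefore no such k exists.

No such integer exists.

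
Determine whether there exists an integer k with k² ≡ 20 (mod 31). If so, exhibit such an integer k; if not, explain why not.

k = 19

k = 19 works: 19² = 361, and 361 − 20 = 341 = 11·31.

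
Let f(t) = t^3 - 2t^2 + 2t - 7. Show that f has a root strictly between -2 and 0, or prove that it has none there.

f(-2) = -27 and f(0) = -7, both negative.
The derivative f'(t) = 3t^2 - 4t + 2 is a quadratic with discriminant (-4)² − 4·3·2 = -8 < 0; it never vanishes, so it is always positive (sign of the leading coefficient).
Hence f is strictly increasing on ℝ, and in particular on [-2, 0]. A strictly monotone function with same-sign endpoint values stays negative on the whole interval, so f has no zero in (-2, 0).

No such root exists.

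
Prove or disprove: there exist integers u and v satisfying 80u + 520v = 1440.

Since gcd(80, 520) = 40 and 1440 = 40·36, Bézout's identity guarantees a solution.
Dividing through by 40 reduces the equation to 2u + 13v = 36.
Dividing repeatedly: 13 = 6·2 + 1, 2 = 2·1 + 0.
Unwinding: 1 = 13 − 6·2, i.e. 2·(-6) + 13·1 = 1.
Multiplying through by 36: u = (-6)·36 = -216, v = 1·36 = 36 is a solution.
The general solution is u = -216 + 13k, v = 36 − 2k; taking k = 17 gives the smaller pair u = 5, v = 2.
Indeed 80·5 + 520·2 = 400 + 1040 = 1440.

u = 5, v = 2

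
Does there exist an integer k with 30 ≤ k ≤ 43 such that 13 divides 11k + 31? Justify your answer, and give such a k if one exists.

At k = 35 we get 11·35 + 31 = 416, and 416 = 13·32.

k = 35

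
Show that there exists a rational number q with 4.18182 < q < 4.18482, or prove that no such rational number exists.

Multiplying by 38: 38·4.18182 = 158.90916 and 38·4.18482 = 159.02316, so the integer 159 lies strictly between them.
So q = 159/38 works: it is a ratio of integers, and dividing 38·4.18182 < 159 < 38·4.18482 through by 38 gives 4.18182 < 159/38 < 4.18482.

q = 159/38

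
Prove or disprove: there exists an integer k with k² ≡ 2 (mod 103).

k = 65

Take k = 65. Then 65² = 4225 = 41·103 + 2, so 65² ≡ 2 (mod 103).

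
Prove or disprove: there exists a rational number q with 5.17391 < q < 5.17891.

Look for a denominator N such that an integer falls strictly between N·5.17391 and N·5.17891. N = 17 works: 17·5.17391 = 87.95647 < 88 < 88.04147 = 17·5.17891.
Hence 88/17 is a rational number with 5.17391 < 88/17 < 5.17891.

q = 88/17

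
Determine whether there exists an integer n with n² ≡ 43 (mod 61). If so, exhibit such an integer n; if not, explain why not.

Apply Euler's criterion with the prime 61: 43 is a quadratic residue iff 43^30 ≡ 1 (mod 61), and a non-residue iff it is ≡ −1.
Repeated squaring mod 61: 43^2 = 1849 ≡ 19; 43^4 ≡ 19² = 361 ≡ 56; 43^8 ≡ 56² = 3136 ≡ 25; 43^16 ≡ 25² = 625 ≡ 15.
Since 30 = 16 + 8 + 4 + 2, 43^30 ≡ 15 · 25 · 56 · 19; multiplying out mod 61: 15·25 = 375 ≡ 9, then 9·56 = 504 ≡ 16, then 16·19 = 304 ≡ 60. Thus 43^30 ≡ 60 ≡ −1 (mod 61).
The value −1 means 43 is a non-residue modulo 61, so n² ≡ 43 (mod 61) is impossible.

No, no such integer exists.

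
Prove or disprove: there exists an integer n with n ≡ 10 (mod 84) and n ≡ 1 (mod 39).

gcd(84, 39) = 3. A simultaneous solution exists iff 10 ≡ 1 (mod 3); here 10 mod 3 = 1 = 1 mod 3, so it does.
List candidates n ≡ 10 (mod 84): 10, 94, 178, 262, 346, 430. Modulo 39 these are 10, 16, 22, 28, 34, 1; 430 gives 1 as required.
Indeed 430 ≡ 10 (mod 84) and 430 ≡ 1 (mod 39).

n = 430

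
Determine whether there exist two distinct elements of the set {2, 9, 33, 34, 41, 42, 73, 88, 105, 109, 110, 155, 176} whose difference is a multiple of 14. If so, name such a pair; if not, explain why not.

No, no such pair exists.

Residues mod 14: 2↦2, 9↦9, 33↦5, 34↦6, 41↦13, 42↦0, 73↦3, 88↦4, 105↦7, 109↦11, 110↦12, 155↦1, 176↦8.
No residue repeats among the 13 elements, so no pair has difference ≡ 0 (mod 14).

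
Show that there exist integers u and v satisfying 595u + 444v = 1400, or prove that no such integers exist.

u = 368, v = -490

595 and 444 are coprime, so 595u + 444v ranges over all of ℤ.
Euclidean algorithm: 595 = 1·444 + 151, 444 = 2·151 + 142, 151 = 1·142 + 9, 142 = 15·9 + 7, 9 = 1·7 + 2, 7 = 3·2 + 1, 2 = 2·1 + 0.
Unwinding: 1 = 7 − 3·2 = 7 − 3·(9 − 1·7) = −3·9 + 4·7 = −3·9 + 4·(142 − 15·9) = 4·142 − 63·9 = 4·142 − 63·(151 − 1·142) = −63·151 + 67·142 = −63·151 + 67·(444 − 2·151) = 67·444 − 197·151 = 67·444 − 197·(595 − 1·444) = −197·595 + 264·444, i.e. 595·(-197) + 444·264 = 1.
Scaling by 1400 gives the particular solution (u, v) = (-275800, 369600).
Adding 622·444 to u and subtracting 622·595 from v gives the tidier solution (368, -490).
Check: 595·368 + 444·(-490) = 218960 − 217560 = 1400. ✓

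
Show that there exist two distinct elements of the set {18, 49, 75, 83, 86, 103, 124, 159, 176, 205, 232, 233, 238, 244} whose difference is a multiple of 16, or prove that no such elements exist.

No, no such pair exists.

Reduce each element modulo 16: 18↦2, 49↦1, 75↦11, 83↦3, 86↦6, 103↦7, 124↦12, 159↦15, 176↦0, 205↦13, 232↦8, 233↦9, 238↦14, 244↦4.
These 14 residues are pairwise different, hence no difference of two elements is divisible by 16.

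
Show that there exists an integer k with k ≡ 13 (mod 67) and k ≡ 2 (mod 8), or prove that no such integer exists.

gcd(67, 8) = 1, so the Chinese Remainder Theorem guarantees exactly one residue class mod 536 satisfying both.
Write k = 13 + 67t and require 13 + 67t ≡ 2 (mod 8), i.e. 67t ≡ 5 (mod 8).
67 ≡ 3 (mod 8), so this reads 3t ≡ 5 (mod 8). Since 3·3 = 9 = 1·8 + 1, the inverse of 3 mod 8 is 3.
Therefore t ≡ 3·5 = 15 ≡ 7 (mod 8).
Taking t = 7 gives k = 13 + 67·7 = 482.
Verify: 482 = 7·67 + 13 and 482 = 60·8 + 2. ✓

k = 482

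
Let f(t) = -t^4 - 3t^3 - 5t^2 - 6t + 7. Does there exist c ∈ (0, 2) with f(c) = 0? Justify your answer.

f(0) = 7 and f(2) = -65, which have opposite signs.
As a polynomial, f is continuous on every closed interval.
So by the Intermediate Value Theorem there is a c strictly between 0 and 2 with f(c) = 0.

Yes, f has a root in the interval.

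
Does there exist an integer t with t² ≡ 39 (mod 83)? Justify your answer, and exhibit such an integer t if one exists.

No such integer exists.

Apply Euler's criterion with the prime 83: 39 is a quadratic residue iff 39^41 ≡ 1 (mod 83), and a non-residue iff it is ≡ −1.
Repeated squaring mod 83: 39^2 = 1521 ≡ 27; 39^4 ≡ 27² = 729 ≡ 65; 39^8 ≡ 65² = 4225 ≡ 75; 39^16 ≡ 75² = 5625 ≡ 64; 39^32 ≡ 64² = 4096 ≡ 29.
Since 41 = 32 + 8 + 1, 39^41 ≡ 29 · 75 · 39; multiplying out mod 83: 29·75 = 2175 ≡ 17, then 17·39 = 663 ≡ 82. Thus 39^41 ≡ 82 ≡ −1 (mod 83).
The value −1 means 39 is a non-residue modulo 83, so t² ≡ 39 (mod 83) is impossible.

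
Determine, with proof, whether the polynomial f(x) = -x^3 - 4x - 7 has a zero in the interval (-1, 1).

Evaluate at the endpoints: f(-1) = -2, f(1) = -12 — same sign (negative).
The derivative f'(x) = -3x^2 - 4 is a quadratic with discriminant 0² − 4·(-3)·(-4) = -48 < 0; it never vanishes, so it is always negative (sign of the leading coefficient).
Hence f is strictly decreasing on ℝ, and in particular on [-1, 1]. A strictly monotone function with same-sign endpoint values stays negative on the whole interval, so f has no zero in (-1, 1).

No such root exists.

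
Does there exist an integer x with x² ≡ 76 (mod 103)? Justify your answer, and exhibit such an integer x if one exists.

x = 73

x = 73 works: 73² = 5329, and 5329 − 76 = 5253 = 51·103.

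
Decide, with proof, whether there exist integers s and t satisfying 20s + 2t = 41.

Both 20 and 2 are divisible by gcd(20, 2) = 2, hence so is any combination 20s + 2t.
But 41 = 2·20 + 1, so 2 ∤ 41.
So the equation is unsolvable over ℤ.

There are no such integers.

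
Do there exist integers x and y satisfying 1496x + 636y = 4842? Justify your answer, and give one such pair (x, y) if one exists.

Both 1496 and 636 are divisible by gcd(1496, 636) = 4, hence so is any combination 1496x + 636y.
But 4842 = 4·1210 + 2, so 4 ∤ 4842.
Hence no integers x, y satisfy the equation.

No, no such integers exist.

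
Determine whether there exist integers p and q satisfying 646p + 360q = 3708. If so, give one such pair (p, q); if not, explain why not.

Since gcd(646, 360) = 2 and 3708 = 2·1854, Bézout's identity guarantees a solution.
Dividing through by 2 reduces the equation to 323p + 180q = 1854.
Euclidean algorithm: 323 = 1·180 + 143, 180 = 1·143 + 37, 143 = 3·37 + 32, 37 = 1·32 + 5, 32 = 6·5 + 2, 5 = 2·2 + 1, 2 = 2·1 + 0.
Working back up the chain: 1 = 5 − 2·2 = 5 − 2·(32 − 6·5) = −2·32 + 13·5 = −2·32 + 13·(37 − 1·32) = 13·37 − 15·32 = 13·37 − 15·(143 − 3·37) = −15·143 + 58·37 = −15·143 + 58·(180 − 1·143) = 58·180 − 73·143 = 58·180 − 73·(323 − 1·180) = −73·323 + 131·180. So 323·(-73) + 180·131 = 1.
Times 1854: 323·(-135342) + 180·242874 = 1854, so (-135342, 242874) solves it.
The general solution is p = -135342 + 180k, q = 242874 − 323k; taking k = 752 gives the smaller pair p = 18, q = -22.
Indeed 646·18 + 360·(-22) = 11628 − 7920 = 3708.

p = 18, q = -22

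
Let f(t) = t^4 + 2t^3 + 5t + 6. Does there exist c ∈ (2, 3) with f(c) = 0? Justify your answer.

f(2) = 48 and f(3) = 156, both positive, so a sign-change argument is unavailable; we show f keeps this sign on the whole interval.
Shift to the endpoint 2: with t = 2 + u (0 < u < 1), one computes f(2 + u) = u^4 + 10u^3 + 36u^2 + 61u + 48.
All 5 nonzero coefficients of this polynomial in u are positive; hence for u > 0 the value is a sum of positive terms (the constant 48 among them).
Therefore f(t) > 0 throughout (2, 3), and f has no zero there.

No such root exists.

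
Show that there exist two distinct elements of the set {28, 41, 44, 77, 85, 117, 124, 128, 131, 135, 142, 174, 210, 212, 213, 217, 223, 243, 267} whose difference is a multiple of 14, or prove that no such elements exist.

The pair (28, 210) works.

Both 28 and 210 leave remainder 0 on division by 14; their difference 182 = 13·14 is a multiple of 14.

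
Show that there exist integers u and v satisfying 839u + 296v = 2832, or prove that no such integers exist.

u = 208, v = -580

839 and 296 are coprime, so 839u + 296v ranges over all of ℤ.
Dividing repeatedly: 839 = 2·296 + 247, 296 = 1·247 + 49, 247 = 5·49 + 2, 49 = 24·2 + 1, 2 = 2·1 + 0.
Unwinding: 1 = 49 − 24·2 = 49 − 24·(247 − 5·49) = −24·247 + 121·49 = −24·247 + 121·(296 − 1·247) = 121·296 − 145·247 = 121·296 − 145·(839 − 2·296) = −145·839 + 411·296, i.e. 839·(-145) + 296·411 = 1.
Scaling by 2832 gives the particular solution (u, v) = (-410640, 1163952).
The general solution is u = -410640 + 296k, v = 1163952 − 839k; taking k = 1388 gives the smaller pair u = 208, v = -580.
Indeed 839·208 + 296·(-580) = 174512 − 171680 = 2832.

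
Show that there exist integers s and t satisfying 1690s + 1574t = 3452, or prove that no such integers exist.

Every value of 1690s + 1574t is a multiple of gcd(1690, 1574) = 2; since 2 ∣ 3452, solutions exist.
Dividing through by 2 reduces the equation to 845s + 787t = 1726.
Dividing repeatedly: 845 = 1·787 + 58, 787 = 13·58 + 33, 58 = 1·33 + 25, 33 = 1·25 + 8, 25 = 3·8 + 1, 8 = 8·1 + 0.
Unwinding: 1 = 25 − 3·8 = 25 − 3·(33 − 1·25) = −3·33 + 4·25 = −3·33 + 4·(58 − 1·33) = 4·58 − 7·33 = 4·58 − 7·(787 − 13·58) = −7·787 + 95·58 = −7·787 + 95·(845 − 1·787) = 95·845 − 102·787, i.e. 845·95 + 787·(-102) = 1.
Multiplying through by 1726: s = 95·1726 = 163970, t = (-102)·1726 = -176052 is a solution.
Subtracting 208·787 from s and adding 208·845 to t gives the tidier solution (274, -292).
Indeed 1690·274 + 1574·(-292) = 463060 − 459608 = 3452.

s = 274, t = -292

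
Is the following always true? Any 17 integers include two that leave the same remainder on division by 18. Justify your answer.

No, the set {43, 44, 45, 46, 47, 48, 49, 50, 51, 52, 53, 54, 55, 56, 57, 58, 59} is a counterexample.

Try 17 consecutive integers, 43, 44, …, 59. Their remainders mod 18 are 7, 8, 9, 10, 11, 12, 13, 14, 15, 16, 17, 0, 1, 2, 3, 4, 5 — pairwise different, as any 17 ≤ 18 consecutive integers have distinct residues.
So no two of them leave the same remainder on division by 18; the claim fails for this set.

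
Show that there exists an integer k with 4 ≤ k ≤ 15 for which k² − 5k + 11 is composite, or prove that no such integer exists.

At k = 13: 13² − 5·13 + 11 = 115 = 5·23, which is composite.

k = 13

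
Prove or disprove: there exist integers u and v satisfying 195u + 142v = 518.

u = 58, v = -76

Since gcd(195, 142) = 1, every integer is an integer combination of 195 and 142.
Dividing repeatedly: 195 = 1·142 + 53, 142 = 2·53 + 36, 53 = 1·36 + 17, 36 = 2·17 + 2, 17 = 8·2 + 1, 2 = 2·1 + 0.
Back-substituting, 1 = 17 − 8·2 = 17 − 8·(36 − 2·17) = −8·36 + 17·17 = −8·36 + 17·(53 − 1·36) = 17·53 − 25·36 = 17·53 − 25·(142 − 2·53) = −25·142 + 67·53 = −25·142 + 67·(195 − 1·142) = 67·195 − 92·142; that is, 195·67 + 142·(-92) = 1.
Multiplying through by 518: u = 67·518 = 34706, v = (-92)·518 = -47656 is a solution.
Shifting by a multiple of (142, −195) keeps it a solution: u = 34706 − 244·142 = 58, v = -47656 + 244·195 = -76.
Indeed 195·58 + 142·(-76) = 11310 − 10792 = 518.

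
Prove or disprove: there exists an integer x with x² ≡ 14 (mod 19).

No such integer exists.

Squares mod 19 repeat after x = 9 (as (−x)² = x²); for x = 0..9 they are 0, 1, 4, 9, 16, 6, 17, 11, 7, 5.
The set of squares mod 19 is therefore {0, 1, 4, 5, 6, 7, 9, 11, 16, 17}, which does not contain 14.
Hence no integer x has x² ≡ 14 (mod 19).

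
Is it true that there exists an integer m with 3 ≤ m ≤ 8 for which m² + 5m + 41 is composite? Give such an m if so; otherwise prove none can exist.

At m = 8: 8² + 5·8 + 41 = 145 = 5·29, which is composite.

m = 8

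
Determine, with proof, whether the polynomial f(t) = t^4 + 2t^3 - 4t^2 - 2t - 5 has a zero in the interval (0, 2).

f(0) = -5 and f(2) = 7, which have opposite signs.
f is continuous everywhere (it is a polynomial), in particular on [0, 2].
By the Intermediate Value Theorem, f takes the value 0 somewhere in the open interval.

Such a root exists.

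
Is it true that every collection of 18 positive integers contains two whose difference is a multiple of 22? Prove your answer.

Try 18 consecutive integers, 63, 64, …, 80. Their remainders mod 22 are 19, 20, 21, 0, 1, 2, 3, 4, 5, 6, 7, 8, 9, 10, 11, 12, 13, 14 — pairwise different, as any 18 ≤ 22 consecutive integers have distinct residues.
Any two of them differ by at most 17 < 22 and by at least 1, so no difference is a multiple of 22.

No; for instance {63, 64, 65, 66, 67, 68, 69, 70, 71, 72, 73, 74, 75, 76, 77, 78, 79, 80} is a counterexample.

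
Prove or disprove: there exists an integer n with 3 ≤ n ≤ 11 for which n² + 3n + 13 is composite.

n = 10

At n = 10: 10² + 3·10 + 13 = 143 = 11·13, which is composite.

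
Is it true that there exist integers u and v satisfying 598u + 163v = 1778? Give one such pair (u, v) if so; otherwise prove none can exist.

u = 118, v = -422

598 and 163 are coprime, so 598u + 163v ranges over all of ℤ.
Dividing repeatedly: 598 = 3·163 + 109, 163 = 1·109 + 54, 109 = 2·54 + 1, 54 = 54·1 + 0.
Back-substituting, 1 = 109 − 2·54 = 109 − 2·(163 − 1·109) = −2·163 + 3·109 = −2·163 + 3·(598 − 3·163) = 3·598 − 11·163; that is, 598·3 + 163·(-11) = 1.
Times 1778: 598·5334 + 163·(-19558) = 1778, so (5334, -19558) solves it.
Subtracting 32·163 from u and adding 32·598 to v gives the tidier solution (118, -422).
Indeed 598·118 + 163·(-422) = 70564 − 68786 = 1778.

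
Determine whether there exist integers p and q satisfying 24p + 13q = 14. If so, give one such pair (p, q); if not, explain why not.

p = 6, q = -10

Since gcd(24, 13) = 1, every integer is an integer combination of 24 and 13.
Dividing repeatedly: 24 = 1·13 + 11, 13 = 1·11 + 2, 11 = 5·2 + 1, 2 = 2·1 + 0.
Unwinding: 1 = 11 − 5·2 = 11 − 5·(13 − 1·11) = −5·13 + 6·11 = −5·13 + 6·(24 − 1·13) = 6·24 − 11·13, i.e. 24·6 + 13·(-11) = 1.
Times 14: 24·84 + 13·(-154) = 14, so (84, -154) solves it.
Subtracting 6·13 from p and adding 6·24 to q gives the tidier solution (6, -10).
Indeed 24·6 + 13·(-10) = 144 − 130 = 14.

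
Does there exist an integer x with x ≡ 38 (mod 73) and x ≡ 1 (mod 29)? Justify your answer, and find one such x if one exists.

x = 987

The moduli 73 and 29 are coprime, so by the Chinese Remainder Theorem a unique solution modulo 2117 exists.
Write x = 38 + 73t and require 38 + 73t ≡ 1 (mod 29), i.e. 73t ≡ 21 (mod 29).
73 ≡ 15 (mod 29), so this reads 15t ≡ 21 (mod 29). Invert 15 mod 29 by the Euclidean algorithm: 29 = 1·15 + 14, 15 = 1·14 + 1, 14 = 14·1 + 0; back-substituting, 1 = 15 − 1·14 = 15 − (29 − 1·15) = −29 + 2·15. Hence 15·2 ≡ 1, so 15⁻¹ ≡ 2 (mod 29).
Multiplying by 2: t ≡ 2·21 = 42 ≡ 13 (mod 29).
With t = 13: x = 38 + 73·13 = 987.
Indeed 987 ≡ 38 (mod 73) and 987 ≡ 1 (mod 29).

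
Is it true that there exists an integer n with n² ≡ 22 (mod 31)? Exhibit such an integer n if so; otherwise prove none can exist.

31 is prime, so by Euler's criterion 22 is a square mod 31 iff 22^((31−1)/2) = 22^15 ≡ 1 (mod 31).
Repeated squaring mod 31: 22^2 = 484 ≡ 19; 22^4 ≡ 19² = 361 ≡ 20; 22^8 ≡ 20² = 400 ≡ 28.
Since 15 = 8 + 4 + 2 + 1, 22^15 ≡ 28 · 20 · 19 · 22; multiplying out mod 31: 28·20 = 560 ≡ 2, then 2·19 = 38 ≡ 7, then 7·22 = 154 ≡ 30. Thus 22^15 ≡ 30 ≡ −1 (mod 31).
The value −1 means 22 is a non-residue modulo 31, so n² ≡ 22 (mod 31) is impossible.

There is no such integer.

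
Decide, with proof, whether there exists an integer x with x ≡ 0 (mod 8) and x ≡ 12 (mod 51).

x = 216

Since 8 and 51 share no common factor, CRT says the pair of congruences has a solution (unique mod 408).
Any solution of the first congruence is x = 0 + 8t; substituting into the second, 8t ≡ 12 − 0 ≡ 12 (mod 51).
To invert 8 modulo 51: 51 = 6·8 + 3, 8 = 2·3 + 2, 3 = 1·2 + 1, 2 = 2·1 + 0, and unwinding, 1 = 3 − 1·2 = 3 − (8 − 2·3) = −8 + 3·3 = −8 + 3·(51 − 6·8) = 3·51 − 19·8. Thus 8⁻¹ ≡ -19 ≡ 32 (mod 51).
Therefore t ≡ 32·12 = 384 ≡ 27 (mod 51).
Taking t = 27 gives x = 0 + 8·27 = 216.
Verify: 216 = 27·8 + 0 and 216 = 4·51 + 12. ✓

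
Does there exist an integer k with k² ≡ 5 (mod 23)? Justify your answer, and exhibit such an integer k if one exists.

No such integer exists.

Apply Euler's criterion with the prime 23: 5 is a quadratic residue iff 5^11 ≡ 1 (mod 23), and a non-residue iff it is ≡ −1.
Squaring successively (mod 23): 5^2 = 25 ≡ 2; 5^4 ≡ 2² = 4 ≡ 4; 5^8 ≡ 4² = 16 ≡ 16.
Since 11 = 8 + 2 + 1, 5^11 ≡ 16 · 2 · 5; multiplying out mod 23: 16·2 = 32 ≡ 9, then 9·5 = 45 ≡ 22. Thus 5^11 ≡ 22 ≡ −1 (mod 23).
By Euler's criterion 5 is a quadratic non-residue mod 23: no k satisfies k² ≡ 5 (mod 23).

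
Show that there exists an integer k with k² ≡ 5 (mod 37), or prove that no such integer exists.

Apply Euler's criterion with the prime 37: 5 is a quadratic residue iff 5^18 ≡ 1 (mod 37), and a non-residue iff it is ≡ −1.
Squaring successively (mod 37): 5^2 = 25 ≡ 25; 5^4 ≡ 25² = 625 ≡ 33; 5^8 ≡ 33² = 1089 ≡ 16; 5^16 ≡ 16² = 256 ≡ 34.
Since 18 = 16 + 2, 5^18 ≡ 34 · 25; multiplying out mod 37: 34·25 = 850 ≡ 36. Thus 5^18 ≡ 36 ≡ −1 (mod 37).
By Euler's criterion 5 is a quadratic non-residue mod 37: no k satisfies k² ≡ 5 (mod 37).

No such integer exists.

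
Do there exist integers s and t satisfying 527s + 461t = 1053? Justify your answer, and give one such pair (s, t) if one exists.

s = 456, t = -519

527 and 461 are coprime, so 527s + 461t ranges over all of ℤ.
Run the Euclidean algorithm on 527 and 461: 527 = 1·461 + 66, 461 = 6·66 + 65, 66 = 1·65 + 1, 65 = 65·1 + 0.
Back-substituting, 1 = 66 − 1·65 = 66 − (461 − 6·66) = −461 + 7·66 = −461 + 7·(527 − 1·461) = 7·527 − 8·461; that is, 527·7 + 461·(-8) = 1.
Times 1053: 527·7371 + 461·(-8424) = 1053, so (7371, -8424) solves it.
Shifting by a multiple of (461, −527) keeps it a solution: s = 7371 − 15·461 = 456, t = -8424 + 15·527 = -519.
Indeed 527·456 + 461·(-519) = 240312 − 239259 = 1053.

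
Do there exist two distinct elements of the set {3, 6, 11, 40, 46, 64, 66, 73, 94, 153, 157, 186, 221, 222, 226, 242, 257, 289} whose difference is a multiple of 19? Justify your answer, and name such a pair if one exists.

Reduce each element modulo 19: 3↦3, 6↦6, 11↦11, 40↦2, 46↦8, 64↦7, 66↦9, 73↦16, 94↦18, 153↦1, 157↦5, 186↦15, 221↦12, 222↦13, 226↦17, 242↦14, 257↦10, 289↦4.
No residue repeats among the 18 elements, so no pair has difference ≡ 0 (mod 19).

No such pair exists.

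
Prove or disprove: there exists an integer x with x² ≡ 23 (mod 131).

No such integer exists.

Apply Euler's criterion with the prime 131: 23 is a quadratic residue iff 23^65 ≡ 1 (mod 131), and a non-residue iff it is ≡ −1.
Repeated squaring mod 131: 23^2 = 529 ≡ 5; 23^4 ≡ 5² = 25 ≡ 25; 23^8 ≡ 25² = 625 ≡ 101; 23^16 ≡ 101² = 10201 ≡ 114; 23^32 ≡ 114² = 12996 ≡ 27; 23^64 ≡ 27² = 729 ≡ 74.
Since 65 = 64 + 1, 23^65 ≡ 74 · 23; multiplying out mod 131: 74·23 = 1702 ≡ 130. Thus 23^65 ≡ 130 ≡ −1 (mod 131).
By Euler's criterion 23 is a quadratic non-residue mod 131: no x satisfies x² ≡ 23 (mod 131).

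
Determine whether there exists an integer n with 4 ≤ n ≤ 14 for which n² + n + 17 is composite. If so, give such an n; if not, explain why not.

The values for n = 4, 5, …, 14 are 37, 47, 59, 73, 89, 107, 127, 149, 173, 199, 227, and each of these is prime.
So no value in the range makes the expression composite.

No, no such integer n in that range exists.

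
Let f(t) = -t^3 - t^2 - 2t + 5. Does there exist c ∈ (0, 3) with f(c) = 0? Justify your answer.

f(0) = 5 and f(3) = -37, which have opposite signs.
Since f is a polynomial it is continuous on [0, 3].
So by the Intermediate Value Theorem there is a c strictly between 0 and 3 with f(c) = 0.

Such a root exists.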